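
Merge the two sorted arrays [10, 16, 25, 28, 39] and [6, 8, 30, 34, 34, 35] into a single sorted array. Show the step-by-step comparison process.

Merging process:

Compare 10 vs 6: take 6 from right. Merged: [6]
Compare 10 vs 8: take 8 from right. Merged: [6, 8]
Compare 10 vs 30: take 10 from left. Merged: [6, 8, 10]
Compare 16 vs 30: take 16 from left. Merged: [6, 8, 10, 16]
Compare 25 vs 30: take 25 from left. Merged: [6, 8, 10, 16, 25]
Compare 28 vs 30: take 28 from left. Merged: [6, 8, 10, 16, 25, 28]
Compare 39 vs 30: take 30 from right. Merged: [6, 8, 10, 16, 25, 28, 30]
Compare 39 vs 34: take 34 from right. Merged: [6, 8, 10, 16, 25, 28, 30, 34]
Compare 39 vs 34: take 34 from right. Merged: [6, 8, 10, 16, 25, 28, 30, 34, 34]
Compare 39 vs 35: take 35 from right. Merged: [6, 8, 10, 16, 25, 28, 30, 34, 34, 35]
Append remaining from left: [39]. Merged: [6, 8, 10, 16, 25, 28, 30, 34, 34, 35, 39]

Final merged array: [6, 8, 10, 16, 25, 28, 30, 34, 34, 35, 39]
Total comparisons: 10

The merged array is [6, 8, 10, 16, 25, 28, 30, 34, 34, 35, 39], requiring 10 comparisons. The merge step runs in O(n) time where n is the total number of elements.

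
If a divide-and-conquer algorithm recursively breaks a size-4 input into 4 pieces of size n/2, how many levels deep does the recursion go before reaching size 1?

For divide and conquer with division factor 2:

Problem sizes at each level:
Level 0: 4
Level 1: 2
Level 2: 1

The root is level 0 and the size-1 base case is level 2 (the tree spans levels 0 through 2, i.e. 3 levels counting the root), so the depth is the number of divisions: log_2(4) = 2

The recursion tree depth is log_2(4) = 2. At each level, the problem size is divided by 2, so it takes 2 divisions to reduce to a base case of size 1. The algorithm makes 4 recursive calls at each level.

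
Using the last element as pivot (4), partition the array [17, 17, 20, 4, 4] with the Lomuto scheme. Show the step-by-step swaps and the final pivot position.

Lomuto partition with pivot = 4:

Initial array: [17, 17, 20, 4, 4]

arr[0]=17 > 4: no swap
arr[1]=17 > 4: no swap
arr[2]=20 > 4: no swap
arr[3]=4 <= 4: swap with position 0, array becomes [4, 17, 20, 17, 4]

Place pivot at position 1: [4, 4, 20, 17, 17]
Pivot position: 1

After partitioning with pivot 4, the array becomes [4, 4, 20, 17, 17]. The pivot is placed at index 1. All elements to the left of the pivot are <= 4, and all elements to the right are > 4.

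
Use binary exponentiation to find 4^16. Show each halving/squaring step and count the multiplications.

Computing 4^16 by squaring (build up from 4^1; each line after the first costs one multiplication):

4^1 = 4
4^2 = (4^1)^2 = 4^2 = 16
4^4 = (4^2)^2 = 16^2 = 256
4^8 = (4^4)^2 = 256^2 = 65536
4^16 = (4^8)^2 = 65536^2 = 4294967296

Result: 4294967296
Multiplications needed: 4 (4 lines after 4^1)

4^16 = 4294967296. Using exponentiation by squaring, this requires 4 multiplications. The key idea: if the exponent is even, square the half-power; if odd, multiply by the base once.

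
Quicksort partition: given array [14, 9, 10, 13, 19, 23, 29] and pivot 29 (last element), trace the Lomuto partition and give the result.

Lomuto partition with pivot = 29:

Initial array: [14, 9, 10, 13, 19, 23, 29]

arr[0]=14 <= 29: swap with position 0, array becomes [14, 9, 10, 13, 19, 23, 29]
arr[1]=9 <= 29: swap with position 1, array becomes [14, 9, 10, 13, 19, 23, 29]
arr[2]=10 <= 29: swap with position 2, array becomes [14, 9, 10, 13, 19, 23, 29]
arr[3]=13 <= 29: swap with position 3, array becomes [14, 9, 10, 13, 19, 23, 29]
arr[4]=19 <= 29: swap with position 4, array becomes [14, 9, 10, 13, 19, 23, 29]
arr[5]=23 <= 29: swap with position 5, array becomes [14, 9, 10, 13, 19, 23, 29]

Place pivot at position 6: [14, 9, 10, 13, 19, 23, 29]
Pivot position: 6

After partitioning with pivot 29, the array becomes [14, 9, 10, 13, 19, 23, 29]. The pivot is placed at index 6. All elements to the left of the pivot are <= 29, and all elements to the right are > 29.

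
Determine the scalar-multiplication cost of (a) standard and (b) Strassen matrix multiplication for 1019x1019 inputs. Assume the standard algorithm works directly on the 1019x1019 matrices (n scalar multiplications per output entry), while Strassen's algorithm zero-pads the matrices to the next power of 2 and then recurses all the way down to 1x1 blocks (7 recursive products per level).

Matrix multiplication for 1019x1019 matrices:

Strassen's algorithm requires power-of-2 dimensions. Pad 1019x1019 to 1024x1024 (next power of 2).

Standard algorithm: 1019^3 = 1058089859 multiplications
Strassen's algorithm: 7^(log2(1024)) = 7^10 = 282475249 multiplications
Savings: 1058089859 - 282475249 = 775614610 multiplications

Standard: 1058089859 multiplications (1019^3). Strassen: 282475249 multiplications (7^10, after padding to 1024x1024). Strassen reduces 8 recursive multiplications to 7 at each level.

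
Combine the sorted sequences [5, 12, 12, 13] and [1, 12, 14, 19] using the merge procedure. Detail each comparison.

Merging process:

Compare 5 vs 1: take 1 from right. Merged: [1]
Compare 5 vs 12: take 5 from left. Merged: [1, 5]
Compare 12 vs 12: take 12 from left. Merged: [1, 5, 12]
Compare 12 vs 12: take 12 from left. Merged: [1, 5, 12, 12]
Compare 13 vs 12: take 12 from right. Merged: [1, 5, 12, 12, 12]
Compare 13 vs 14: take 13 from left. Merged: [1, 5, 12, 12, 12, 13]
Append remaining from right: [14, 19]. Merged: [1, 5, 12, 12, 12, 13, 14, 19]

Final merged array: [1, 5, 12, 12, 12, 13, 14, 19]
Total comparisons: 6

The merged array is [1, 5, 12, 12, 12, 13, 14, 19], requiring 6 comparisons. The merge step runs in O(n) time where n is the total number of elements.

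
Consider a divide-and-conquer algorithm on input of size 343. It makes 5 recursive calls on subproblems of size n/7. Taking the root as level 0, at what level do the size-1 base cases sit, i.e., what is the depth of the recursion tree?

For divide and conquer with division factor 7:

Problem sizes at each level:
Level 0: 343
Level 1: 49
Level 2: 7
Level 3: 1

The root is level 0 and the size-1 base case is level 3 (the tree spans levels 0 through 3, i.e. 4 levels counting the root), so the depth is the number of divisions: log_7(343) = 3

The recursion tree depth is log_7(343) = 3. At each level, the problem size is divided by 7, so it takes 3 divisions to reduce to a base case of size 1. The algorithm makes 5 recursive calls at each level.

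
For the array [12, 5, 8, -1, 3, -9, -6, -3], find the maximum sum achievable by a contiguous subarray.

Using Kadane's algorithm on [12, 5, 8, -1, 3, -9, -6, -3]:

Scanning through the array:
Position 1 (value 5): max_ending_here = 17, max_so_far = 17
Position 2 (value 8): max_ending_here = 25, max_so_far = 25
Position 3 (value -1): max_ending_here = 24, max_so_far = 25
Position 4 (value 3): max_ending_here = 27, max_so_far = 27
Position 5 (value -9): max_ending_here = 18, max_so_far = 27
Position 6 (value -6): max_ending_here = 12, max_so_far = 27
Position 7 (value -3): max_ending_here = 9, max_so_far = 27

Maximum subarray: [12, 5, 8, -1, 3]
Maximum sum: 27

The maximum subarray is [12, 5, 8, -1, 3] with sum 27. This subarray runs from index 0 to index 4.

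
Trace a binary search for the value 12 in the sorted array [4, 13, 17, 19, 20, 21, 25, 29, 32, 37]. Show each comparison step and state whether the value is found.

Binary search for 12 in [4, 13, 17, 19, 20, 21, 25, 29, 32, 37]:

lo=0, hi=9, mid=4, arr[mid]=20 -> 20 > 12, search left half
lo=0, hi=3, mid=1, arr[mid]=13 -> 13 > 12, search left half
lo=0, hi=0, mid=0, arr[mid]=4 -> 4 < 12, search right half
lo=1 > hi=0, target 12 not found

Binary search determines that 12 is not in the array after 3 comparisons. The search space was exhausted without finding the target.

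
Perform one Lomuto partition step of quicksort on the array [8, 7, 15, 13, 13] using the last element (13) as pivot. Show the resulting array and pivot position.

Lomuto partition with pivot = 13:

Initial array: [8, 7, 15, 13, 13]

arr[0]=8 <= 13: swap with position 0, array becomes [8, 7, 15, 13, 13]
arr[1]=7 <= 13: swap with position 1, array becomes [8, 7, 15, 13, 13]
arr[2]=15 > 13: no swap
arr[3]=13 <= 13: swap with position 2, array becomes [8, 7, 13, 15, 13]

Place pivot at position 3: [8, 7, 13, 13, 15]
Pivot position: 3

After partitioning with pivot 13, the array becomes [8, 7, 13, 13, 15]. The pivot is placed at index 3. All elements to the left of the pivot are <= 13, and all elements to the right are > 13.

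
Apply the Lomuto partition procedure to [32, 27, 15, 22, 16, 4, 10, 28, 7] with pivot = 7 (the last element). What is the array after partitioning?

Lomuto partition with pivot = 7:

Initial array: [32, 27, 15, 22, 16, 4, 10, 28, 7]

arr[0]=32 > 7: no swap
arr[1]=27 > 7: no swap
arr[2]=15 > 7: no swap
arr[3]=22 > 7: no swap
arr[4]=16 > 7: no swap
arr[5]=4 <= 7: swap with position 0, array becomes [4, 27, 15, 22, 16, 32, 10, 28, 7]
arr[6]=10 > 7: no swap
arr[7]=28 > 7: no swap

Place pivot at position 1: [4, 7, 15, 22, 16, 32, 10, 28, 27]
Pivot position: 1

After partitioning with pivot 7, the array becomes [4, 7, 15, 22, 16, 32, 10, 28, 27]. The pivot is placed at index 1. All elements to the left of the pivot are <= 7, and all elements to the right are > 7.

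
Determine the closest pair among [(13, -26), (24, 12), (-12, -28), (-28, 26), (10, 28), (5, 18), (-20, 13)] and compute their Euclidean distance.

Computing all pairwise distances among 7 points:

d((13, -26), (24, 12)) = 39.5601
d((13, -26), (-12, -28)) = 25.0799
d((13, -26), (-28, 26)) = 66.2193
d((13, -26), (10, 28)) = 54.0833
d((13, -26), (5, 18)) = 44.7214
d((13, -26), (-20, 13)) = 51.0882
d((24, 12), (-12, -28)) = 53.8145
d((24, 12), (-28, 26)) = 53.8516
d((24, 12), (10, 28)) = 21.2603
d((24, 12), (5, 18)) = 19.9249
d((24, 12), (-20, 13)) = 44.0114
d((-12, -28), (-28, 26)) = 56.3205
d((-12, -28), (10, 28)) = 60.1664
d((-12, -28), (5, 18)) = 49.0408
d((-12, -28), (-20, 13)) = 41.7732
d((-28, 26), (10, 28)) = 38.0526
d((-28, 26), (5, 18)) = 33.9559
d((-28, 26), (-20, 13)) = 15.2643
d((10, 28), (5, 18)) = 11.1803 <-- minimum
d((10, 28), (-20, 13)) = 33.541
d((5, 18), (-20, 13)) = 25.4951

Closest pair: (10, 28) and (5, 18) with distance 11.1803

The closest pair is (10, 28) and (5, 18) with Euclidean distance 11.1803. For 7 points, brute-force pairwise comparison is shown above. For large n, the divide-and-conquer algorithm (sort by x, recurse on halves, check the dividing strip) achieves O(n log n).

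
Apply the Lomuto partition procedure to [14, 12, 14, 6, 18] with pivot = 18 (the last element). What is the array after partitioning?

Lomuto partition with pivot = 18:

Initial array: [14, 12, 14, 6, 18]

arr[0]=14 <= 18: swap with position 0, array becomes [14, 12, 14, 6, 18]
arr[1]=12 <= 18: swap with position 1, array becomes [14, 12, 14, 6, 18]
arr[2]=14 <= 18: swap with position 2, array becomes [14, 12, 14, 6, 18]
arr[3]=6 <= 18: swap with position 3, array becomes [14, 12, 14, 6, 18]

Place pivot at position 4: [14, 12, 14, 6, 18]
Pivot position: 4

After partitioning with pivot 18, the array becomes [14, 12, 14, 6, 18]. The pivot is placed at index 4. All elements to the left of the pivot are <= 18, and all elements to the right are > 18.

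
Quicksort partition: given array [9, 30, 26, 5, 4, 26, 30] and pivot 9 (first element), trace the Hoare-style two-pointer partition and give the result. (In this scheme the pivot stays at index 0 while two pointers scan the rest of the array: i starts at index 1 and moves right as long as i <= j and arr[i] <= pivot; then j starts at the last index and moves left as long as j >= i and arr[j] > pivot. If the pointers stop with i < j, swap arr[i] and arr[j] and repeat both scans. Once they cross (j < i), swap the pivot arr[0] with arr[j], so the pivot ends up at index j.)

Hoare-style two-pointer partition with pivot = 9:

Initial array: [9, 30, 26, 5, 4, 26, 30]

Pointers start at i = 1, j = 6.
i stops at index 1 (arr[1]=30 > 9), j stops at index 4 (arr[4]=4 <= 9): swap arr[1] and arr[4], array becomes [9, 4, 26, 5, 30, 26, 30]
i stops at index 2 (arr[2]=26 > 9), j stops at index 3 (arr[3]=5 <= 9): swap arr[2] and arr[3], array becomes [9, 4, 5, 26, 30, 26, 30]
i ends at 3, j ends at 2: the pointers have crossed (j < i), so scanning stops.

Swap pivot arr[0] with arr[2] to place pivot at position 2: [5, 4, 9, 26, 30, 26, 30]
Pivot position: 2

After partitioning with pivot 9, the array becomes [5, 4, 9, 26, 30, 26, 30]. The pivot is placed at index 2. All elements to the left of the pivot are <= 9, and all elements to the right are > 9.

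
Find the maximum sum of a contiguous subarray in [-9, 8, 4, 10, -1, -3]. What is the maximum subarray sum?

Using Kadane's algorithm on [-9, 8, 4, 10, -1, -3]:

Scanning through the array:
Position 1 (value 8): max_ending_here = 8, max_so_far = 8
Position 2 (value 4): max_ending_here = 12, max_so_far = 12
Position 3 (value 10): max_ending_here = 22, max_so_far = 22
Position 4 (value -1): max_ending_here = 21, max_so_far = 22
Position 5 (value -3): max_ending_here = 18, max_so_far = 22

Maximum subarray: [8, 4, 10]
Maximum sum: 22

The maximum subarray is [8, 4, 10] with sum 22. This subarray runs from index 1 to index 3.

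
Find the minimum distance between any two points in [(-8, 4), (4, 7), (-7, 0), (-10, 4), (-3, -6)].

Computing all pairwise distances among 5 points:

d((-8, 4), (4, 7)) = 12.3693
d((-8, 4), (-7, 0)) = 4.1231
d((-8, 4), (-10, 4)) = 2.0 <-- minimum
d((-8, 4), (-3, -6)) = 11.1803
d((4, 7), (-7, 0)) = 13.0384
d((4, 7), (-10, 4)) = 14.3178
d((4, 7), (-3, -6)) = 14.7648
d((-7, 0), (-10, 4)) = 5.0
d((-7, 0), (-3, -6)) = 7.2111
d((-10, 4), (-3, -6)) = 12.2066

Closest pair: (-8, 4) and (-10, 4) with distance 2.0

The closest pair is (-8, 4) and (-10, 4) with Euclidean distance 2.0. For 5 points, brute-force pairwise comparison is shown above. For large n, the divide-and-conquer algorithm (sort by x, recurse on halves, check the dividing strip) achieves O(n log n).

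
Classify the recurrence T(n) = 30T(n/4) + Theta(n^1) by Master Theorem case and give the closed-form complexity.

Master Theorem for T(n) = 30T(n/4) + O(n^1):

a = 30, b = 4, c = 1
log_b(a) = log_4(30) = 2.4534

Case 1: c = 1 < log_4(30) = 2.4534
T(n) = O(n^(log_4 30))

For T(n) = 30T(n/4) + O(n^1): log_4(30) = 2.4534. This is Case 1 of the Master Theorem (c < log_b(a), work dominated by leaves), giving O(n^(log_4 30)).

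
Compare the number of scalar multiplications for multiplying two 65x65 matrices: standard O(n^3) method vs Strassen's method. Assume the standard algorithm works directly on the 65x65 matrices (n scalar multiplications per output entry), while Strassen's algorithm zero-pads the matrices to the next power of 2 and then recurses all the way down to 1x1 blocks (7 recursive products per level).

Matrix multiplication for 65x65 matrices:

Strassen's algorithm requires power-of-2 dimensions. Pad 65x65 to 128x128 (next power of 2).

Standard algorithm: 65^3 = 274625 multiplications
Strassen's algorithm: 7^(log2(128)) = 7^7 = 823543 multiplications
Difference: 274625 - 823543 = -548918 (Strassen uses MORE here due to padding overhead — for small or just-over-power-of-2 n, padding can outweigh the per-level savings)

Standard: 274625 multiplications (65^3). Strassen: 823543 multiplications (7^7, after padding to 128x128). Strassen reduces 8 recursive multiplications to 7 at each level.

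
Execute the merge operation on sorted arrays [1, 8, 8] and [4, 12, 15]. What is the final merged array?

Merging process:

Compare 1 vs 4: take 1 from left. Merged: [1]
Compare 8 vs 4: take 4 from right. Merged: [1, 4]
Compare 8 vs 12: take 8 from left. Merged: [1, 4, 8]
Compare 8 vs 12: take 8 from left. Merged: [1, 4, 8, 8]
Append remaining from right: [12, 15]. Merged: [1, 4, 8, 8, 12, 15]

Final merged array: [1, 4, 8, 8, 12, 15]
Total comparisons: 4

The merged array is [1, 4, 8, 8, 12, 15], requiring 4 comparisons. The merge step runs in O(n) time where n is the total number of elements.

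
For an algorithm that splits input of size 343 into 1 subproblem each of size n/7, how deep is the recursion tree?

For divide and conquer with division factor 7:

Problem sizes at each level:
Level 0: 343
Level 1: 49
Level 2: 7
Level 3: 1

The root is level 0 and the size-1 base case is level 3 (the tree spans levels 0 through 3, i.e. 4 levels counting the root), so the depth is the number of divisions: log_7(343) = 3

The recursion tree depth is log_7(343) = 3. At each level, the problem size is divided by 7, so it takes 3 divisions to reduce to a base case of size 1. The algorithm makes 1 recursive call at each level.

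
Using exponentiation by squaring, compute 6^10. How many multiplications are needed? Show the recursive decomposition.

Computing 6^10 by squaring (build up from 6^1; each line after the first costs one multiplication):

6^1 = 6
6^2 = (6^1)^2 = 6^2 = 36
6^4 = (6^2)^2 = 36^2 = 1296
6^5 = 6 * 6^4 = 6 * 1296 = 7776
6^10 = (6^5)^2 = 7776^2 = 60466176

Result: 60466176
Multiplications needed: 4 (4 lines after 6^1)

6^10 = 60466176. Using exponentiation by squaring, this requires 4 multiplications. The key idea: if the exponent is even, square the half-power; if odd, multiply by the base once.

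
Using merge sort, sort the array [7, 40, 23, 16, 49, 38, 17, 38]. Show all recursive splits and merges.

Merge sort trace:

Split: [7, 40, 23, 16, 49, 38, 17, 38] -> [7, 40, 23, 16] and [49, 38, 17, 38]
  Split: [7, 40, 23, 16] -> [7, 40] and [23, 16]
    Split: [7, 40] -> [7] and [40]
    Merge: [7] + [40] -> [7, 40]
    Split: [23, 16] -> [23] and [16]
    Merge: [23] + [16] -> [16, 23]
  Merge: [7, 40] + [16, 23] -> [7, 16, 23, 40]
  Split: [49, 38, 17, 38] -> [49, 38] and [17, 38]
    Split: [49, 38] -> [49] and [38]
    Merge: [49] + [38] -> [38, 49]
    Split: [17, 38] -> [17] and [38]
    Merge: [17] + [38] -> [17, 38]
  Merge: [38, 49] + [17, 38] -> [17, 38, 38, 49]
Merge: [7, 16, 23, 40] + [17, 38, 38, 49] -> [7, 16, 17, 23, 38, 38, 40, 49]

Final sorted array: [7, 16, 17, 23, 38, 38, 40, 49]

The merge sort proceeds by recursively splitting the array and merging sorted halves.
After all merges, the sorted array is [7, 16, 17, 23, 38, 38, 40, 49].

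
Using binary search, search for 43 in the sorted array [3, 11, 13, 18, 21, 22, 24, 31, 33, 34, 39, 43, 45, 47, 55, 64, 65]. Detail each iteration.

Binary search for 43 in [3, 11, 13, 18, 21, 22, 24, 31, 33, 34, 39, 43, 45, 47, 55, 64, 65]:

lo=0, hi=16, mid=8, arr[mid]=33 -> 33 < 43, search right half
lo=9, hi=16, mid=12, arr[mid]=45 -> 45 > 43, search left half
lo=9, hi=11, mid=10, arr[mid]=39 -> 39 < 43, search right half
lo=11, hi=11, mid=11, arr[mid]=43 -> Found target at index 11!

Binary search finds 43 at index 11 after 4 comparisons. The search repeatedly halves the search space by comparing with the middle element.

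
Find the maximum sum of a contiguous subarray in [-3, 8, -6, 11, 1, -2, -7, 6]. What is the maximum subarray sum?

Using Kadane's algorithm on [-3, 8, -6, 11, 1, -2, -7, 6]:

Scanning through the array:
Position 1 (value 8): max_ending_here = 8, max_so_far = 8
Position 2 (value -6): max_ending_here = 2, max_so_far = 8
Position 3 (value 11): max_ending_here = 13, max_so_far = 13
Position 4 (value 1): max_ending_here = 14, max_so_far = 14
Position 5 (value -2): max_ending_here = 12, max_so_far = 14
Position 6 (value -7): max_ending_here = 5, max_so_far = 14
Position 7 (value 6): max_ending_here = 11, max_so_far = 14

Maximum subarray: [8, -6, 11, 1]
Maximum sum: 14

The maximum subarray is [8, -6, 11, 1] with sum 14. This subarray runs from index 1 to index 4.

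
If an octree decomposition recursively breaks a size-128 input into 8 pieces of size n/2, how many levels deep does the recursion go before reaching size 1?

For divide and conquer with division factor 2:

Problem sizes at each level:
Level 0: 128
Level 1: 64
Level 2: 32
Level 3: 16
Level 4: 8
Level 5: 4
Level 6: 2
Level 7: 1

The root is level 0 and the size-1 base case is level 7 (the tree spans levels 0 through 7, i.e. 8 levels counting the root), so the depth is the number of divisions: log_2(128) = 7

The recursion tree depth is log_2(128) = 7. At each level, the problem size is divided by 2, so it takes 7 divisions to reduce to a base case of size 1. The algorithm makes 8 recursive calls at each level.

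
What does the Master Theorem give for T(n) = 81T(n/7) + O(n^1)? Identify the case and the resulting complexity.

Master Theorem for T(n) = 81T(n/7) + O(n^1):

a = 81, b = 7, c = 1
log_b(a) = log_7(81) = 2.2583

Case 1: c = 1 < log_7(81) = 2.2583
T(n) = O(n^(log_7 81))

For T(n) = 81T(n/7) + O(n^1): log_7(81) = 2.2583. This is Case 1 of the Master Theorem (c < log_b(a), work dominated by leaves), giving O(n^(log_7 81)).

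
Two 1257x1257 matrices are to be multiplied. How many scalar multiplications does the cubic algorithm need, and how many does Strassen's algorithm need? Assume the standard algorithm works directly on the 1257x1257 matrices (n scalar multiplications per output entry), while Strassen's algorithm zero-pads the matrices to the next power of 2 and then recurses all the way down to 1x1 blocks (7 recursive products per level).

Matrix multiplication for 1257x1257 matrices:

Strassen's algorithm requires power-of-2 dimensions. Pad 1257x1257 to 2048x2048 (next power of 2).

Standard algorithm: 1257^3 = 1986121593 multiplications
Strassen's algorithm: 7^(log2(2048)) = 7^11 = 1977326743 multiplications
Savings: 1986121593 - 1977326743 = 8794850 multiplications

Standard: 1986121593 multiplications (1257^3). Strassen: 1977326743 multiplications (7^11, after padding to 2048x2048). Strassen reduces 8 recursive multiplications to 7 at each level.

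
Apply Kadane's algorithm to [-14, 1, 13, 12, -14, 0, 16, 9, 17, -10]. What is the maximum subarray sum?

Using Kadane's algorithm on [-14, 1, 13, 12, -14, 0, 16, 9, 17, -10]:

Scanning through the array:
Position 1 (value 1): max_ending_here = 1, max_so_far = 1
Position 2 (value 13): max_ending_here = 14, max_so_far = 14
Position 3 (value 12): max_ending_here = 26, max_so_far = 26
Position 4 (value -14): max_ending_here = 12, max_so_far = 26
Position 5 (value 0): max_ending_here = 12, max_so_far = 26
Position 6 (value 16): max_ending_here = 28, max_so_far = 28
Position 7 (value 9): max_ending_here = 37, max_so_far = 37
Position 8 (value 17): max_ending_here = 54, max_so_far = 54
Position 9 (value -10): max_ending_here = 44, max_so_far = 54

Maximum subarray: [1, 13, 12, -14, 0, 16, 9, 17]
Maximum sum: 54

The maximum subarray is [1, 13, 12, -14, 0, 16, 9, 17] with sum 54. This subarray runs from index 1 to index 8.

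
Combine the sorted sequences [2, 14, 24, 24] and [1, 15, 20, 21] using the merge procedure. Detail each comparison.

Merging process:

Compare 2 vs 1: take 1 from right. Merged: [1]
Compare 2 vs 15: take 2 from left. Merged: [1, 2]
Compare 14 vs 15: take 14 from left. Merged: [1, 2, 14]
Compare 24 vs 15: take 15 from right. Merged: [1, 2, 14, 15]
Compare 24 vs 20: take 20 from right. Merged: [1, 2, 14, 15, 20]
Compare 24 vs 21: take 21 from right. Merged: [1, 2, 14, 15, 20, 21]
Append remaining from left: [24, 24]. Merged: [1, 2, 14, 15, 20, 21, 24, 24]

Final merged array: [1, 2, 14, 15, 20, 21, 24, 24]
Total comparisons: 6

The merged array is [1, 2, 14, 15, 20, 21, 24, 24], requiring 6 comparisons. The merge step runs in O(n) time where n is the total number of elements.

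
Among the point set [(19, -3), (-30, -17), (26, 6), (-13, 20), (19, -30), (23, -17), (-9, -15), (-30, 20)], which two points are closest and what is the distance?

Computing all pairwise distances among 8 points:

d((19, -3), (-30, -17)) = 50.9608
d((19, -3), (26, 6)) = 11.4018 <-- minimum
d((19, -3), (-13, 20)) = 39.4081
d((19, -3), (19, -30)) = 27.0
d((19, -3), (23, -17)) = 14.5602
d((19, -3), (-9, -15)) = 30.4631
d((19, -3), (-30, 20)) = 54.1295
d((-30, -17), (26, 6)) = 60.5392
d((-30, -17), (-13, 20)) = 40.7185
d((-30, -17), (19, -30)) = 50.6952
d((-30, -17), (23, -17)) = 53.0
d((-30, -17), (-9, -15)) = 21.095
d((-30, -17), (-30, 20)) = 37.0
d((26, 6), (-13, 20)) = 41.4367
d((26, 6), (19, -30)) = 36.6742
d((26, 6), (23, -17)) = 23.1948
d((26, 6), (-9, -15)) = 40.8167
d((26, 6), (-30, 20)) = 57.7235
d((-13, 20), (19, -30)) = 59.3633
d((-13, 20), (23, -17)) = 51.6236
d((-13, 20), (-9, -15)) = 35.2278
d((-13, 20), (-30, 20)) = 17.0
d((19, -30), (23, -17)) = 13.6015
d((19, -30), (-9, -15)) = 31.7648
d((19, -30), (-30, 20)) = 70.0071
d((23, -17), (-9, -15)) = 32.0624
d((23, -17), (-30, 20)) = 64.6375
d((-9, -15), (-30, 20)) = 40.8167

Closest pair: (19, -3) and (26, 6) with distance 11.4018

The closest pair is (19, -3) and (26, 6) with Euclidean distance 11.4018. For 8 points, brute-force pairwise comparison is shown above. For large n, the divide-and-conquer algorithm (sort by x, recurse on halves, check the dividing strip) achieves O(n log n).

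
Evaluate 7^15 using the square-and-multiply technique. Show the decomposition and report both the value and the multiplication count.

Computing 7^15 by squaring (build up from 7^1; each line after the first costs one multiplication):

7^1 = 7
7^2 = (7^1)^2 = 7^2 = 49
7^3 = 7 * 7^2 = 7 * 49 = 343
7^6 = (7^3)^2 = 343^2 = 117649
7^7 = 7 * 7^6 = 7 * 117649 = 823543
7^14 = (7^7)^2 = 823543^2 = 678223072849
7^15 = 7 * 7^14 = 7 * 678223072849 = 4747561509943

Result: 4747561509943
Multiplications needed: 6 (6 lines after 7^1)

7^15 = 4747561509943. Using exponentiation by squaring, this requires 6 multiplications. The key idea: if the exponent is even, square the half-power; if odd, multiply by the base once.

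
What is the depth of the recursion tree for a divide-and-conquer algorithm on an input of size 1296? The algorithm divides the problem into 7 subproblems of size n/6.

For divide and conquer with division factor 6:

Problem sizes at each level:
Level 0: 1296
Level 1: 216
Level 2: 36
Level 3: 6
Level 4: 1

The root is level 0 and the size-1 base case is level 4 (the tree spans levels 0 through 4, i.e. 5 levels counting the root), so the depth is the number of divisions: log_6(1296) = 4

The recursion tree depth is log_6(1296) = 4. At each level, the problem size is divided by 6, so it takes 4 divisions to reduce to a base case of size 1. The algorithm makes 7 recursive calls at each level.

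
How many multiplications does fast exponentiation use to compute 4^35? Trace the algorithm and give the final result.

Computing 4^35 by squaring (build up from 4^1; each line after the first costs one multiplication):

4^1 = 4
4^2 = (4^1)^2 = 4^2 = 16
4^4 = (4^2)^2 = 16^2 = 256
4^8 = (4^4)^2 = 256^2 = 65536
4^16 = (4^8)^2 = 65536^2 = 4294967296
4^17 = 4 * 4^16 = 4 * 4294967296 = 17179869184
4^34 = (4^17)^2 = 17179869184^2 = 295147905179352825856
4^35 = 4 * 4^34 = 4 * 295147905179352825856 = 1180591620717411303424

Result: 1180591620717411303424
Multiplications needed: 7 (7 lines after 4^1)

4^35 = 1180591620717411303424. Using exponentiation by squaring, this requires 7 multiplications. The key idea: if the exponent is even, square the half-power; if odd, multiply by the base once.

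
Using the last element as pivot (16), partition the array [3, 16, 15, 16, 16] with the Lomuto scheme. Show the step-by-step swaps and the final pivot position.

Lomuto partition with pivot = 16:

Initial array: [3, 16, 15, 16, 16]

arr[0]=3 <= 16: swap with position 0, array becomes [3, 16, 15, 16, 16]
arr[1]=16 <= 16: swap with position 1, array becomes [3, 16, 15, 16, 16]
arr[2]=15 <= 16: swap with position 2, array becomes [3, 16, 15, 16, 16]
arr[3]=16 <= 16: swap with position 3, array becomes [3, 16, 15, 16, 16]

Place pivot at position 4: [3, 16, 15, 16, 16]
Pivot position: 4

After partitioning with pivot 16, the array becomes [3, 16, 15, 16, 16]. The pivot is placed at index 4. All elements to the left of the pivot are <= 16, and all elements to the right are > 16.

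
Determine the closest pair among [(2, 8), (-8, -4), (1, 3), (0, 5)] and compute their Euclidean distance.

Computing all pairwise distances among 4 points:

d((2, 8), (-8, -4)) = 15.6205
d((2, 8), (1, 3)) = 5.099
d((2, 8), (0, 5)) = 3.6056
d((-8, -4), (1, 3)) = 11.4018
d((-8, -4), (0, 5)) = 12.0416
d((1, 3), (0, 5)) = 2.2361 <-- minimum

Closest pair: (1, 3) and (0, 5) with distance 2.2361

The closest pair is (1, 3) and (0, 5) with Euclidean distance 2.2361. For 4 points, brute-force pairwise comparison is shown above. For large n, the divide-and-conquer algorithm (sort by x, recurse on halves, check the dividing strip) achieves O(n log n).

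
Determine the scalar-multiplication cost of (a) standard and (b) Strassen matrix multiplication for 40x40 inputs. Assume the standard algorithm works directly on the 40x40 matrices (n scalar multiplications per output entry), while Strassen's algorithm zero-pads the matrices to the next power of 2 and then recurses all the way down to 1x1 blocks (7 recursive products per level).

Matrix multiplication for 40x40 matrices:

Strassen's algorithm requires power-of-2 dimensions. Pad 40x40 to 64x64 (next power of 2).

Standard algorithm: 40^3 = 64000 multiplications
Strassen's algorithm: 7^(log2(64)) = 7^6 = 117649 multiplications
Difference: 64000 - 117649 = -53649 (Strassen uses MORE here due to padding overhead — for small or just-over-power-of-2 n, padding can outweigh the per-level savings)

Standard: 64000 multiplications (40^3). Strassen: 117649 multiplications (7^6, after padding to 64x64). Strassen reduces 8 recursive multiplications to 7 at each level.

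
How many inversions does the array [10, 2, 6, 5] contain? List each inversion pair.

Finding inversions in [10, 2, 6, 5]:

(0, 1): arr[0]=10 > arr[1]=2
(0, 2): arr[0]=10 > arr[2]=6
(0, 3): arr[0]=10 > arr[3]=5
(2, 3): arr[2]=6 > arr[3]=5

Total inversions: 4

The array has 4 inversion(s): (0,1), (0,2), (0,3), (2,3). Each pair (i,j) satisfies i < j and arr[i] > arr[j].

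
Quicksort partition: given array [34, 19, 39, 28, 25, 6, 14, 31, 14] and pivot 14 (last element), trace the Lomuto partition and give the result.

Lomuto partition with pivot = 14:

Initial array: [34, 19, 39, 28, 25, 6, 14, 31, 14]

arr[0]=34 > 14: no swap
arr[1]=19 > 14: no swap
arr[2]=39 > 14: no swap
arr[3]=28 > 14: no swap
arr[4]=25 > 14: no swap
arr[5]=6 <= 14: swap with position 0, array becomes [6, 19, 39, 28, 25, 34, 14, 31, 14]
arr[6]=14 <= 14: swap with position 1, array becomes [6, 14, 39, 28, 25, 34, 19, 31, 14]
arr[7]=31 > 14: no swap

Place pivot at position 2: [6, 14, 14, 28, 25, 34, 19, 31, 39]
Pivot position: 2

After partitioning with pivot 14, the array becomes [6, 14, 14, 28, 25, 34, 19, 31, 39]. The pivot is placed at index 2. All elements to the left of the pivot are <= 14, and all elements to the right are > 14.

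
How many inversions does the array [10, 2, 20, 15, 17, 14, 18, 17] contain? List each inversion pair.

Finding inversions in [10, 2, 20, 15, 17, 14, 18, 17]:

(0, 1): arr[0]=10 > arr[1]=2
(2, 3): arr[2]=20 > arr[3]=15
(2, 4): arr[2]=20 > arr[4]=17
(2, 5): arr[2]=20 > arr[5]=14
(2, 6): arr[2]=20 > arr[6]=18
(2, 7): arr[2]=20 > arr[7]=17
(3, 5): arr[3]=15 > arr[5]=14
(4, 5): arr[4]=17 > arr[5]=14
(6, 7): arr[6]=18 > arr[7]=17

Total inversions: 9

The array has 9 inversion(s): (0,1), (2,3), (2,4), (2,5), (2,6), (2,7), (3,5), (4,5), (6,7). Each pair (i,j) satisfies i < j and arr[i] > arr[j].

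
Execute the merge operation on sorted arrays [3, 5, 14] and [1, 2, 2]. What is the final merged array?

Merging process:

Compare 3 vs 1: take 1 from right. Merged: [1]
Compare 3 vs 2: take 2 from right. Merged: [1, 2]
Compare 3 vs 2: take 2 from right. Merged: [1, 2, 2]
Append remaining from left: [3, 5, 14]. Merged: [1, 2, 2, 3, 5, 14]

Final merged array: [1, 2, 2, 3, 5, 14]
Total comparisons: 3

The merged array is [1, 2, 2, 3, 5, 14], requiring 3 comparisons. The merge step runs in O(n) time where n is the total number of elements.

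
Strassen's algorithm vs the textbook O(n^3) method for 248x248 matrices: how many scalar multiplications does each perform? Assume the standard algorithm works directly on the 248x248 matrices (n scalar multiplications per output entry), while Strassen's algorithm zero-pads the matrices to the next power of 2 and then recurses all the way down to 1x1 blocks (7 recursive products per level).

Matrix multiplication for 248x248 matrices:

Strassen's algorithm requires power-of-2 dimensions. Pad 248x248 to 256x256 (next power of 2).

Standard algorithm: 248^3 = 15252992 multiplications
Strassen's algorithm: 7^(log2(256)) = 7^8 = 5764801 multiplications
Savings: 15252992 - 5764801 = 9488191 multiplications

Standard: 15252992 multiplications (248^3). Strassen: 5764801 multiplications (7^8, after padding to 256x256). Strassen reduces 8 recursive multiplications to 7 at each level.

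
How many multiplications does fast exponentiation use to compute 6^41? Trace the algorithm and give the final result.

Computing 6^41 by squaring (build up from 6^1; each line after the first costs one multiplication):

6^1 = 6
6^2 = (6^1)^2 = 6^2 = 36
6^4 = (6^2)^2 = 36^2 = 1296
6^5 = 6 * 6^4 = 6 * 1296 = 7776
6^10 = (6^5)^2 = 7776^2 = 60466176
6^20 = (6^10)^2 = 60466176^2 = 3656158440062976
6^40 = (6^20)^2 = 3656158440062976^2 = 13367494538843734067838845976576
6^41 = 6 * 6^40 = 6 * 13367494538843734067838845976576 = 80204967233062404407033075859456

Result: 80204967233062404407033075859456
Multiplications needed: 7 (7 lines after 6^1)

6^41 = 80204967233062404407033075859456. Using exponentiation by squaring, this requires 7 multiplications. The key idea: if the exponent is even, square the half-power; if odd, multiply by the base once.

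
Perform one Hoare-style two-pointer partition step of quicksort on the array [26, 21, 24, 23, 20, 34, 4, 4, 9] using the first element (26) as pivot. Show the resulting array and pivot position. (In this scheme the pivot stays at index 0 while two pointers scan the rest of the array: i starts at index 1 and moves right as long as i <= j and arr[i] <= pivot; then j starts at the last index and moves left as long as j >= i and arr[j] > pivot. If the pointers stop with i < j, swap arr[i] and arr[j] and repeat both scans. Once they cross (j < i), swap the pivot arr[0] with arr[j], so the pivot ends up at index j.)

Hoare-style two-pointer partition with pivot = 26:

Initial array: [26, 21, 24, 23, 20, 34, 4, 4, 9]

Pointers start at i = 1, j = 8.
i stops at index 5 (arr[5]=34 > 26), j stops at index 8 (arr[8]=9 <= 26): swap arr[5] and arr[8], array becomes [26, 21, 24, 23, 20, 9, 4, 4, 34]
i ends at 8, j ends at 7: the pointers have crossed (j < i), so scanning stops.

Swap pivot arr[0] with arr[7] to place pivot at position 7: [4, 21, 24, 23, 20, 9, 4, 26, 34]
Pivot position: 7

After partitioning with pivot 26, the array becomes [4, 21, 24, 23, 20, 9, 4, 26, 34]. The pivot is placed at index 7. All elements to the left of the pivot are <= 26, and all elements to the right are > 26.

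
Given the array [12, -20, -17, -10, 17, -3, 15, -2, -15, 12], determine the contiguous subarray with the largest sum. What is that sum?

Using Kadane's algorithm on [12, -20, -17, -10, 17, -3, 15, -2, -15, 12]:

Scanning through the array:
Position 1 (value -20): max_ending_here = -8, max_so_far = 12
Position 2 (value -17): max_ending_here = -17, max_so_far = 12
Position 3 (value -10): max_ending_here = -10, max_so_far = 12
Position 4 (value 17): max_ending_here = 17, max_so_far = 17
Position 5 (value -3): max_ending_here = 14, max_so_far = 17
Position 6 (value 15): max_ending_here = 29, max_so_far = 29
Position 7 (value -2): max_ending_here = 27, max_so_far = 29
Position 8 (value -15): max_ending_here = 12, max_so_far = 29
Position 9 (value 12): max_ending_here = 24, max_so_far = 29

Maximum subarray: [17, -3, 15]
Maximum sum: 29

The maximum subarray is [17, -3, 15] with sum 29. This subarray runs from index 4 to index 6.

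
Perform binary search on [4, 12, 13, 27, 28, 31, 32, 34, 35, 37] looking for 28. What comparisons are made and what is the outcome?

Binary search for 28 in [4, 12, 13, 27, 28, 31, 32, 34, 35, 37]:

lo=0, hi=9, mid=4, arr[mid]=28 -> Found target at index 4!

Binary search finds 28 at index 4 after 1 comparisons. The search repeatedly halves the search space by comparing with the middle element.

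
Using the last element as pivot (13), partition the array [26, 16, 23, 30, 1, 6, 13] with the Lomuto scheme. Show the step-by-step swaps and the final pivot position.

Lomuto partition with pivot = 13:

Initial array: [26, 16, 23, 30, 1, 6, 13]

arr[0]=26 > 13: no swap
arr[1]=16 > 13: no swap
arr[2]=23 > 13: no swap
arr[3]=30 > 13: no swap
arr[4]=1 <= 13: swap with position 0, array becomes [1, 16, 23, 30, 26, 6, 13]
arr[5]=6 <= 13: swap with position 1, array becomes [1, 6, 23, 30, 26, 16, 13]

Place pivot at position 2: [1, 6, 13, 30, 26, 16, 23]
Pivot position: 2

After partitioning with pivot 13, the array becomes [1, 6, 13, 30, 26, 16, 23]. The pivot is placed at index 2. All elements to the left of the pivot are <= 13, and all elements to the right are > 13.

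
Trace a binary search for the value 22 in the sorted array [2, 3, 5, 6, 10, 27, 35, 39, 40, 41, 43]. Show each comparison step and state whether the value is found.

Binary search for 22 in [2, 3, 5, 6, 10, 27, 35, 39, 40, 41, 43]:

lo=0, hi=10, mid=5, arr[mid]=27 -> 27 > 22, search left half
lo=0, hi=4, mid=2, arr[mid]=5 -> 5 < 22, search right half
lo=3, hi=4, mid=3, arr[mid]=6 -> 6 < 22, search right half
lo=4, hi=4, mid=4, arr[mid]=10 -> 10 < 22, search right half
lo=5 > hi=4, target 22 not found

Binary search determines that 22 is not in the array after 4 comparisons. The search space was exhausted without finding the target.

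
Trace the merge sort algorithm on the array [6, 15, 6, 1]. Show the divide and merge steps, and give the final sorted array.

Merge sort trace:

Split: [6, 15, 6, 1] -> [6, 15] and [6, 1]
  Split: [6, 15] -> [6] and [15]
  Merge: [6] + [15] -> [6, 15]
  Split: [6, 1] -> [6] and [1]
  Merge: [6] + [1] -> [1, 6]
Merge: [6, 15] + [1, 6] -> [1, 6, 6, 15]

Final sorted array: [1, 6, 6, 15]

The merge sort proceeds by recursively splitting the array and merging sorted halves.
After all merges, the sorted array is [1, 6, 6, 15].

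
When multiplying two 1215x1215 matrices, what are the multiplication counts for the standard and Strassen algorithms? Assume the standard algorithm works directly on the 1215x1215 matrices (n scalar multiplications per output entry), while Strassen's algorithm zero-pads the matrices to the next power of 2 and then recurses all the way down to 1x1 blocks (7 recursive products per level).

Matrix multiplication for 1215x1215 matrices:

Strassen's algorithm requires power-of-2 dimensions. Pad 1215x1215 to 2048x2048 (next power of 2).

Standard algorithm: 1215^3 = 1793613375 multiplications
Strassen's algorithm: 7^(log2(2048)) = 7^11 = 1977326743 multiplications
Difference: 1793613375 - 1977326743 = -183713368 (Strassen uses MORE here due to padding overhead — for small or just-over-power-of-2 n, padding can outweigh the per-level savings)

Standard: 1793613375 multiplications (1215^3). Strassen: 1977326743 multiplications (7^11, after padding to 2048x2048). Strassen reduces 8 recursive multiplications to 7 at each level.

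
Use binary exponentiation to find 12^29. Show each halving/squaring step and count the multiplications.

Computing 12^29 by squaring (build up from 12^1; each line after the first costs one multiplication):

12^1 = 12
12^2 = (12^1)^2 = 12^2 = 144
12^3 = 12 * 12^2 = 12 * 144 = 1728
12^6 = (12^3)^2 = 1728^2 = 2985984
12^7 = 12 * 12^6 = 12 * 2985984 = 35831808
12^14 = (12^7)^2 = 35831808^2 = 1283918464548864
12^28 = (12^14)^2 = 1283918464548864^2 = 1648446623609512543951043690496
12^29 = 12 * 12^28 = 12 * 1648446623609512543951043690496 = 19781359483314150527412524285952

Result: 19781359483314150527412524285952
Multiplications needed: 7 (7 lines after 12^1)

12^29 = 19781359483314150527412524285952. Using exponentiation by squaring, this requires 7 multiplications. The key idea: if the exponent is even, square the half-power; if odd, multiply by the base once.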